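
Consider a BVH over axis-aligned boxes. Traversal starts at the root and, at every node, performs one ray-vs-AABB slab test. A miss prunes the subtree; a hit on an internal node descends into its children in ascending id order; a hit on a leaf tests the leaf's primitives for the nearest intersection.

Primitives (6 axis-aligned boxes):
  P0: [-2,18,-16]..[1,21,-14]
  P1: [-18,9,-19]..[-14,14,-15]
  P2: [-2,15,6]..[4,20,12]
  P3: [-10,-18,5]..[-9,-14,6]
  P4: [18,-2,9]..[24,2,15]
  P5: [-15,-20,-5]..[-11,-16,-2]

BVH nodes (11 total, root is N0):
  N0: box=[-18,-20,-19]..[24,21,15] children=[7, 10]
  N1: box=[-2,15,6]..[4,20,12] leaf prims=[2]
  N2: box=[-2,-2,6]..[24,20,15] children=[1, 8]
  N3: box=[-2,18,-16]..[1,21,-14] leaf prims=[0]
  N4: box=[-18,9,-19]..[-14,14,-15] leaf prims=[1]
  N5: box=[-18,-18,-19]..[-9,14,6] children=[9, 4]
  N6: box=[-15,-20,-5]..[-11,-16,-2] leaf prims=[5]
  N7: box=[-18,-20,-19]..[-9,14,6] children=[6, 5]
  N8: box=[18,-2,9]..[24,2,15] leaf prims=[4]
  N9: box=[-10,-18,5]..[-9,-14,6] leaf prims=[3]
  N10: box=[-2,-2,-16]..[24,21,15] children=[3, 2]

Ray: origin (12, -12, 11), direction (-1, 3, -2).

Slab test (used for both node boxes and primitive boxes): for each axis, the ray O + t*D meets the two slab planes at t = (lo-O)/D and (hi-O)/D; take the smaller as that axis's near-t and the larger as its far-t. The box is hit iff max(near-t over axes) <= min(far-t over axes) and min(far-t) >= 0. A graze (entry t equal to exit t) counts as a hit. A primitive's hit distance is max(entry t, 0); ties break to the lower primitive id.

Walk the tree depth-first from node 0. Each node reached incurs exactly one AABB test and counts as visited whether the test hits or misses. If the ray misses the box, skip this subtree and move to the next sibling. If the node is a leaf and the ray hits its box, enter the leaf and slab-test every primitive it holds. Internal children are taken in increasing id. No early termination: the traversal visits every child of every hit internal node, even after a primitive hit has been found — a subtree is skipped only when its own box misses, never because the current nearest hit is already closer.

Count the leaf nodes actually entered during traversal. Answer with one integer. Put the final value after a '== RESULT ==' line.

Traverse from the root:
N0 x:[-12,30] y:[-8/3,11] z:[-2,15] -> hit [-2,11], descend [7, 10]
  N7 x:[21,30] y:[-8/3,26/3] z:[5/2,15] -> miss, prune
  N10 x:[-12,14] y:[10/3,11] z:[-2,27/2] -> hit [10/3,11], descend [2, 3]
    N2 x:[-12,14] y:[10/3,32/3] z:[-2,5/2] -> miss, prune
    N3 x:[11,14] y:[10,11] z:[25/2,27/2] -> miss, prune

Visited [0, 7, 10, 2, 3]. Tests: 5 box, 0 leaf. Nearest: miss.

== RESULT ==
0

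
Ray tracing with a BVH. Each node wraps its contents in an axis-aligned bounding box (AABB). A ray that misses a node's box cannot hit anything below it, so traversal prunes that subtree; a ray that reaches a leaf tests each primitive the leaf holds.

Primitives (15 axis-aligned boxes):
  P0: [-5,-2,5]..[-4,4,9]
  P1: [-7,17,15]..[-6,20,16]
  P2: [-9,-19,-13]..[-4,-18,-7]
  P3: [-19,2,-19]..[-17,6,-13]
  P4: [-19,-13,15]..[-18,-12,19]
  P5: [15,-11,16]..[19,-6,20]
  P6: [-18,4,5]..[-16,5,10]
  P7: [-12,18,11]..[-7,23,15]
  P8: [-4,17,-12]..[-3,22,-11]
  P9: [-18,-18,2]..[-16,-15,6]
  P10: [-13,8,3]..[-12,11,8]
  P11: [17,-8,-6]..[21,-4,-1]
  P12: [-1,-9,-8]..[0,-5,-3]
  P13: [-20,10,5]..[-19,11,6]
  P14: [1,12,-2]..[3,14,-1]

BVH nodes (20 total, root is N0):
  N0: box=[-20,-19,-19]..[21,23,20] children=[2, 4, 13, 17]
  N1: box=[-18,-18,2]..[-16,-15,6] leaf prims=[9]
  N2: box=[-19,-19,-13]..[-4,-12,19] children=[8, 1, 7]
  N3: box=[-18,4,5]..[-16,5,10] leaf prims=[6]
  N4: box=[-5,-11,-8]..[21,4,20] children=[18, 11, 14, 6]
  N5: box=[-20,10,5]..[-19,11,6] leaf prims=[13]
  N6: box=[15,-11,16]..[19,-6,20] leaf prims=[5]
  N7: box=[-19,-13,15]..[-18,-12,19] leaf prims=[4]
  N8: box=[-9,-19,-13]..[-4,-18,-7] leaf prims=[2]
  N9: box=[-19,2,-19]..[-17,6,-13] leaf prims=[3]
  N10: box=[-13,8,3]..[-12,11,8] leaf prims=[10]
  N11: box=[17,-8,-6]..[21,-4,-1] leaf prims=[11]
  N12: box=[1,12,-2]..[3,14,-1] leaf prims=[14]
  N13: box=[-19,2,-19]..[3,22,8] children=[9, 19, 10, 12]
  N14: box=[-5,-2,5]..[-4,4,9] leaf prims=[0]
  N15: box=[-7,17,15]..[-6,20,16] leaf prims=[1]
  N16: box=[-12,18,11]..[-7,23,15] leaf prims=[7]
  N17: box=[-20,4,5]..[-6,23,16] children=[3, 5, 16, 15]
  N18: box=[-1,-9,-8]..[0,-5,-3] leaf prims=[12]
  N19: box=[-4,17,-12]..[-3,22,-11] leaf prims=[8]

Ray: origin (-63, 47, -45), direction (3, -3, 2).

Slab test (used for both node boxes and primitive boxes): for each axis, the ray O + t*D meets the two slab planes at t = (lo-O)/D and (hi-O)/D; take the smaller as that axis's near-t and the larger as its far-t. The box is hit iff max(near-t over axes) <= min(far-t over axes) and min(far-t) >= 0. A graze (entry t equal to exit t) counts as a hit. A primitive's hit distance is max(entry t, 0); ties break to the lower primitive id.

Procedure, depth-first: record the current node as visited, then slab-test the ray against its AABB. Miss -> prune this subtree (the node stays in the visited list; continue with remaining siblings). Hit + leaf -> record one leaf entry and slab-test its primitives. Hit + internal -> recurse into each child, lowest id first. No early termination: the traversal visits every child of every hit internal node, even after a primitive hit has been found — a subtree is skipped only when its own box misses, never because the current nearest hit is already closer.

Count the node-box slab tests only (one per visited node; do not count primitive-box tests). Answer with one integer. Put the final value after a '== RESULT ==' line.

Trace the traversal:
N0 x:[43/3,28] y:[8,22] z:[13,65/2] -> hit [43/3,22], descend [2, 4, 13, 17]
  N2 x:[44/3,59/3] y:[59/3,22] z:[16,32] -> hit [59/3,59/3], descend [1, 7, 8]
    N1 x:[15,47/3] y:[62/3,65/3] z:[47/2,51/2] -> miss, prune
    N7 x:[44/3,15] y:[59/3,20] z:[30,32] -> miss, prune
    N8 x:[18,59/3] y:[65/3,22] z:[16,19] -> miss, prune
  N4 x:[58/3,28] y:[43/3,58/3] z:[37/2,65/2] -> hit [58/3,58/3], descend [6, 11, 14, 18]
    N6 x:[26,82/3] y:[53/3,58/3] z:[61/2,65/2] -> miss, prune
    N11 x:[80/3,28] y:[17,55/3] z:[39/2,22] -> miss, prune
    N14 x:[58/3,59/3] y:[43/3,49/3] z:[25,27] -> miss, prune
    N18 x:[62/3,21] y:[52/3,56/3] z:[37/2,21] -> miss, prune
  N13 x:[44/3,22] y:[25/3,15] z:[13,53/2] -> hit [44/3,15], descend [9, 10, 12, 19]
    N9 x:[44/3,46/3] y:[41/3,15] z:[13,16] -> hit [44/3,15] leaf, test {P3@t=44/3}
    N10 x:[50/3,17] y:[12,13] z:[24,53/2] -> miss, prune
    N12 x:[64/3,22] y:[11,35/3] z:[43/2,22] -> miss, prune
    N19 x:[59/3,20] y:[25/3,10] z:[33/2,17] -> miss, prune
  N17 x:[43/3,19] y:[8,43/3] z:[25,61/2] -> miss, prune

16 AABB tests over nodes [0, 2, 1, 7, 8, 4, 6, 11, 14, 18, 13, 9, 10, 12, 19, 17]; 1 leaf entered; closest P3.

== RESULT ==
16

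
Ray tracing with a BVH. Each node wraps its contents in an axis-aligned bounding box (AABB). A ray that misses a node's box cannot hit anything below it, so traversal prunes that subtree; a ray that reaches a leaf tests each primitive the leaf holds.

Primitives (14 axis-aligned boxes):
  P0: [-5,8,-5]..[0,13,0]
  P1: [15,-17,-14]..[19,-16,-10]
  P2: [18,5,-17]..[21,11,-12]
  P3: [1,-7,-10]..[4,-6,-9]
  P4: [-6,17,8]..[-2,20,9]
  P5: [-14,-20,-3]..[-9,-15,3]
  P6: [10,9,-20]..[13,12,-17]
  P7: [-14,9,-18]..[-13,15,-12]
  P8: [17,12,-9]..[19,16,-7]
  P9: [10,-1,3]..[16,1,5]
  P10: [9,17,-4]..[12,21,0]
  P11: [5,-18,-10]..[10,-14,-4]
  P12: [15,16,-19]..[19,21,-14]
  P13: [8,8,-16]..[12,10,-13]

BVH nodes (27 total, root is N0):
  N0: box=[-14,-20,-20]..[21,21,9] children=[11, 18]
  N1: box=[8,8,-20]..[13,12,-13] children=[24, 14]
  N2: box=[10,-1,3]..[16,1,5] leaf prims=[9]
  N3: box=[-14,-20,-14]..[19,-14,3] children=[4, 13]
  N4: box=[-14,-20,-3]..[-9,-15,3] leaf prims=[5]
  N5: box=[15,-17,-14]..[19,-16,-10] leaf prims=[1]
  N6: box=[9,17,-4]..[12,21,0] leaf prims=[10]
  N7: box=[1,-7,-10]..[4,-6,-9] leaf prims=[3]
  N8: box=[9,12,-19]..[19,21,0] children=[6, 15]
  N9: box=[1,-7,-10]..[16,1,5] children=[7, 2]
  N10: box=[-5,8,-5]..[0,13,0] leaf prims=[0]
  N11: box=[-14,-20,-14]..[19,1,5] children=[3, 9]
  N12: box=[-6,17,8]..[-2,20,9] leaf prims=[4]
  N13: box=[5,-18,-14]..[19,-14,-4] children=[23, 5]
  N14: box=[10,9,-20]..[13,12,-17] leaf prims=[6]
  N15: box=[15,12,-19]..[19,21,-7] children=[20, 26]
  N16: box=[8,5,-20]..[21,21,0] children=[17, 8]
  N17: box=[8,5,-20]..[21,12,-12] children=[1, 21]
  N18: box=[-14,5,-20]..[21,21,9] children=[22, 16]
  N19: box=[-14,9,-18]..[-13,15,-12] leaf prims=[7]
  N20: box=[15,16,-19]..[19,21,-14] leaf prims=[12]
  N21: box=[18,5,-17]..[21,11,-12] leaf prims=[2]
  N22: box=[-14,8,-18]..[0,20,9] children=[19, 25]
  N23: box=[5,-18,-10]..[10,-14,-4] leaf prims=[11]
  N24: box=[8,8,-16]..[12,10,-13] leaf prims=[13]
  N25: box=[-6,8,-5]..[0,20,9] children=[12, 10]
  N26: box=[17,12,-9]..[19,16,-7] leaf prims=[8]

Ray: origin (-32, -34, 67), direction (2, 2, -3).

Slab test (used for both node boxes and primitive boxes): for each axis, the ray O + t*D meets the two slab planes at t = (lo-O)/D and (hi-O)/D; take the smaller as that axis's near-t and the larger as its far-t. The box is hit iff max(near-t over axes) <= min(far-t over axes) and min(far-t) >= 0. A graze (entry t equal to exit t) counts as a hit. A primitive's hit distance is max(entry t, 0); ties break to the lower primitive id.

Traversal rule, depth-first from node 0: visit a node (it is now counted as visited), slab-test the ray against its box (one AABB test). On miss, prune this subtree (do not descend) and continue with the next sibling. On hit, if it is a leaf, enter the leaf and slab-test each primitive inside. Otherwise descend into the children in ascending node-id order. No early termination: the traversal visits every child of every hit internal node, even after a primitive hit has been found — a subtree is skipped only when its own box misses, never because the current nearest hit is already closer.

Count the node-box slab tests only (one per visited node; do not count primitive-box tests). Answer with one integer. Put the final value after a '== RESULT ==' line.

Trace the traversal:
N0 x:[9,53/2] y:[7,55/2] z:[58/3,29] -> hit [58/3,53/2], descend [11, 18]
  N11 x:[9,51/2] y:[7,35/2] z:[62/3,27] -> miss, prune
  N18 x:[9,53/2] y:[39/2,55/2] z:[58/3,29] -> hit [39/2,53/2], descend [16, 22]
    N16 x:[20,53/2] y:[39/2,55/2] z:[67/3,29] -> hit [67/3,53/2], descend [8, 17]
      N8 x:[41/2,51/2] y:[23,55/2] z:[67/3,86/3] -> hit [23,51/2], descend [6, 15]
        N6 x:[41/2,22] y:[51/2,55/2] z:[67/3,71/3] -> miss, prune
        N15 x:[47/2,51/2] y:[23,55/2] z:[74/3,86/3] -> hit [74/3,51/2], descend [20, 26]
          N20 x:[47/2,51/2] y:[25,55/2] z:[27,86/3] -> miss, prune
          N26 x:[49/2,51/2] y:[23,25] z:[74/3,76/3] -> hit [74/3,25] leaf, test {P8@t=74/3}
      N17 x:[20,53/2] y:[39/2,23] z:[79/3,29] -> miss, prune
    N22 x:[9,16] y:[21,27] z:[58/3,85/3] -> miss, prune

Summary -> nodes [0, 11, 18, 16, 8, 6, 15, 20, 26, 17, 22]; box-tests=11; leaf-entries=1; first=P8

== RESULT ==
11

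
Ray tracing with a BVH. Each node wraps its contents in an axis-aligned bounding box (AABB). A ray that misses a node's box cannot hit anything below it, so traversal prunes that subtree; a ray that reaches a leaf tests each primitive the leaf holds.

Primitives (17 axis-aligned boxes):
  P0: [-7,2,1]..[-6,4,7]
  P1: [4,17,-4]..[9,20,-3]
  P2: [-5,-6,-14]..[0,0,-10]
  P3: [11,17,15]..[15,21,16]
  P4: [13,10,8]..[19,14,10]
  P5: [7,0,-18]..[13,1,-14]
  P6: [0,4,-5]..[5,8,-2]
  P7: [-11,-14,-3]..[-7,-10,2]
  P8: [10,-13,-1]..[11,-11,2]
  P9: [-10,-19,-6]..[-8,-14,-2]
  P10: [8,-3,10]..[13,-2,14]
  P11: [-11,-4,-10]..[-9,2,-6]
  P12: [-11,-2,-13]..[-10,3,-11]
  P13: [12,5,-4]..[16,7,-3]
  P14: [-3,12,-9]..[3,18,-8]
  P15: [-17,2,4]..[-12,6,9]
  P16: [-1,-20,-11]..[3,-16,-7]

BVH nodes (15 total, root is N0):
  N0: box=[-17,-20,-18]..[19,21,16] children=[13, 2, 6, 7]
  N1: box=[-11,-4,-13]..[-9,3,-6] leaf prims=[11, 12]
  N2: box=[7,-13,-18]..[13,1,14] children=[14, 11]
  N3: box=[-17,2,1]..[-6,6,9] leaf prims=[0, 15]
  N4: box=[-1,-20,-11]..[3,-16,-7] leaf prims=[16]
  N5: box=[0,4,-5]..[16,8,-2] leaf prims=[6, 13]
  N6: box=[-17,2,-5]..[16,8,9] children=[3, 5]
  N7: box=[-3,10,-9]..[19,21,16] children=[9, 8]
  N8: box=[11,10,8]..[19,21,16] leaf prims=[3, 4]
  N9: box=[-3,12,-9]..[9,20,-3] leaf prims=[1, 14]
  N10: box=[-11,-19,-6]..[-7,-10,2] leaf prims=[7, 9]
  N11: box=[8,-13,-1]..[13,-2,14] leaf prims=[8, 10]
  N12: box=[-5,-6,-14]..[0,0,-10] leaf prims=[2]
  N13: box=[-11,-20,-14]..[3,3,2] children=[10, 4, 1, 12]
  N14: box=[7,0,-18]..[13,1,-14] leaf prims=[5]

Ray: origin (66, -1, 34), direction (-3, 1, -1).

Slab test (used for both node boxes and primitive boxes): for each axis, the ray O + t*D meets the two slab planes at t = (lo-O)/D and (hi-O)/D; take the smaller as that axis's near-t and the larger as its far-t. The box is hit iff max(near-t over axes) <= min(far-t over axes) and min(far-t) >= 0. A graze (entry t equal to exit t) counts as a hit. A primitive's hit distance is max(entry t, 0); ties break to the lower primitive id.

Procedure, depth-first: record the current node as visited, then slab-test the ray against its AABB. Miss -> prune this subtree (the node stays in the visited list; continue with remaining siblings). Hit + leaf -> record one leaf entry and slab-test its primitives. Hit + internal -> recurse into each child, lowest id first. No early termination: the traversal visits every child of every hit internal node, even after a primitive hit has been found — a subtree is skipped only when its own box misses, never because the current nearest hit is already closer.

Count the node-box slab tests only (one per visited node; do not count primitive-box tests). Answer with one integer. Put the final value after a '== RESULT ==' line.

Traverse from the root:
N0 x:[47/3,83/3] y:[-19,22] z:[18,52] -> hit [18,22], descend [2, 6, 7, 13]
  N2 x:[53/3,59/3] y:[-12,2] z:[20,52] -> miss, prune
  N6 x:[50/3,83/3] y:[3,9] z:[25,39] -> miss, prune
  N7 x:[47/3,23] y:[11,22] z:[18,43] -> hit [18,22], descend [8, 9]
    N8 x:[47/3,55/3] y:[11,22] z:[18,26] -> hit [18,55/3] leaf, test {P3@t=18, P4(miss)}
    N9 x:[19,23] y:[13,21] z:[37,43] -> miss, prune
  N13 x:[21,77/3] y:[-19,4] z:[32,48] -> miss, prune

Summary -> nodes [0, 2, 6, 7, 8, 9, 13]; box-tests=7; leaf-entries=1; first=P3

== RESULT ==
7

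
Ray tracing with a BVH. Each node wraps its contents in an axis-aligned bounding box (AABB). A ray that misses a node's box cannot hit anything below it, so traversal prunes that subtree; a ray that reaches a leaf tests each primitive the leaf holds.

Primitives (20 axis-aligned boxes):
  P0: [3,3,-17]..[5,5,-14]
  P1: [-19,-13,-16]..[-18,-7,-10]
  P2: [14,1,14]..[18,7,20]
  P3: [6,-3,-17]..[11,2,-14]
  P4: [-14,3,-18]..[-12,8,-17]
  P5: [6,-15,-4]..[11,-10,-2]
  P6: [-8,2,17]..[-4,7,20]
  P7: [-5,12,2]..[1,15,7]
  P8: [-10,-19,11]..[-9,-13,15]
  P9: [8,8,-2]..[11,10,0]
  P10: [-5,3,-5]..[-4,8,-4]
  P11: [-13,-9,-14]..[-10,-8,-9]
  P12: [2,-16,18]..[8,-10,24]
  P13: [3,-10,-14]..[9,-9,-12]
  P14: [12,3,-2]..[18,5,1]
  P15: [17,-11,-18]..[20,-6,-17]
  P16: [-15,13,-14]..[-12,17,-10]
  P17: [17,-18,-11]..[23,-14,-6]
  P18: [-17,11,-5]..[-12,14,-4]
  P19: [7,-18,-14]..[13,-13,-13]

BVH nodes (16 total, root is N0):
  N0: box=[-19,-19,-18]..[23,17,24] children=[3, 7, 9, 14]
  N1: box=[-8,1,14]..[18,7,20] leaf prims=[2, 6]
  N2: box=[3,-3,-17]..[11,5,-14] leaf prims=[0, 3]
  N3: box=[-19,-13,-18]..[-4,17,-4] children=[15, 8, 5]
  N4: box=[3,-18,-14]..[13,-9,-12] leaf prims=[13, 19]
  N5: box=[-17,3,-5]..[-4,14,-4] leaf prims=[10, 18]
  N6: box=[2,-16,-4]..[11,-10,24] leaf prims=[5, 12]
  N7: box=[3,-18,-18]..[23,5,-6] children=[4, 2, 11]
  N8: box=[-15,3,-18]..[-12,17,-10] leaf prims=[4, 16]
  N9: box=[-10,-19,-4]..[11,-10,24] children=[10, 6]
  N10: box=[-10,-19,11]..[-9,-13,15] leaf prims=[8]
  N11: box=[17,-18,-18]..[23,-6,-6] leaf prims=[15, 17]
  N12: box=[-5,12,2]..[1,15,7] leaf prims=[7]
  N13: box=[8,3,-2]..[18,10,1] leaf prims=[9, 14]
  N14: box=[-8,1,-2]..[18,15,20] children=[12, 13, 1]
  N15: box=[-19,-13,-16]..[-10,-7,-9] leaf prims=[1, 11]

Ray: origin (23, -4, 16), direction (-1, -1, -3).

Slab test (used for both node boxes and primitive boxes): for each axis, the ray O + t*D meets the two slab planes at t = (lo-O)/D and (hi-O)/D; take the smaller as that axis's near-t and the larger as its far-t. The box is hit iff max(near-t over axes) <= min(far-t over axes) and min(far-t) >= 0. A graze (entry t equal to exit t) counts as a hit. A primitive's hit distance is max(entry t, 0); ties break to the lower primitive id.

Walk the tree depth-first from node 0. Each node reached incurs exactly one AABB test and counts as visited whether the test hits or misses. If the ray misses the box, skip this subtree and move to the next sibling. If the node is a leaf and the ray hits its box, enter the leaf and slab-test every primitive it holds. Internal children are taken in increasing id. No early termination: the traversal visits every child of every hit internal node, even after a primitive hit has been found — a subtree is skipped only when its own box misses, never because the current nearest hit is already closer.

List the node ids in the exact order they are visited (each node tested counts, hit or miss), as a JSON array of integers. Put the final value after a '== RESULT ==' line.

Walk:
N0 x:[0,42] y:[-21,15] z:[-8/3,34/3] -> hit [0,34/3], descend [3, 7, 9, 14]
  N3 x:[27,42] y:[-21,9] z:[20/3,34/3] -> miss, prune
  N7 x:[0,20] y:[-9,14] z:[22/3,34/3] -> hit [22/3,34/3], descend [2, 4, 11]
    N2 x:[12,20] y:[-9,-1] z:[10,11] -> miss, prune
    N4 x:[10,20] y:[5,14] z:[28/3,10] -> hit [10,10] leaf, test {P13(miss), P19@t=10}
    N11 x:[0,6] y:[2,14] z:[22/3,34/3] -> miss, prune
  N9 x:[12,33] y:[6,15] z:[-8/3,20/3] -> miss, prune
  N14 x:[5,31] y:[-19,-5] z:[-4/3,6] -> miss, prune

Visited [0, 3, 7, 2, 4, 11, 9, 14]. Tests: 8 box, 1 leaf. Nearest: P19.

== RESULT ==
[0, 3, 7, 2, 4, 11, 9, 14]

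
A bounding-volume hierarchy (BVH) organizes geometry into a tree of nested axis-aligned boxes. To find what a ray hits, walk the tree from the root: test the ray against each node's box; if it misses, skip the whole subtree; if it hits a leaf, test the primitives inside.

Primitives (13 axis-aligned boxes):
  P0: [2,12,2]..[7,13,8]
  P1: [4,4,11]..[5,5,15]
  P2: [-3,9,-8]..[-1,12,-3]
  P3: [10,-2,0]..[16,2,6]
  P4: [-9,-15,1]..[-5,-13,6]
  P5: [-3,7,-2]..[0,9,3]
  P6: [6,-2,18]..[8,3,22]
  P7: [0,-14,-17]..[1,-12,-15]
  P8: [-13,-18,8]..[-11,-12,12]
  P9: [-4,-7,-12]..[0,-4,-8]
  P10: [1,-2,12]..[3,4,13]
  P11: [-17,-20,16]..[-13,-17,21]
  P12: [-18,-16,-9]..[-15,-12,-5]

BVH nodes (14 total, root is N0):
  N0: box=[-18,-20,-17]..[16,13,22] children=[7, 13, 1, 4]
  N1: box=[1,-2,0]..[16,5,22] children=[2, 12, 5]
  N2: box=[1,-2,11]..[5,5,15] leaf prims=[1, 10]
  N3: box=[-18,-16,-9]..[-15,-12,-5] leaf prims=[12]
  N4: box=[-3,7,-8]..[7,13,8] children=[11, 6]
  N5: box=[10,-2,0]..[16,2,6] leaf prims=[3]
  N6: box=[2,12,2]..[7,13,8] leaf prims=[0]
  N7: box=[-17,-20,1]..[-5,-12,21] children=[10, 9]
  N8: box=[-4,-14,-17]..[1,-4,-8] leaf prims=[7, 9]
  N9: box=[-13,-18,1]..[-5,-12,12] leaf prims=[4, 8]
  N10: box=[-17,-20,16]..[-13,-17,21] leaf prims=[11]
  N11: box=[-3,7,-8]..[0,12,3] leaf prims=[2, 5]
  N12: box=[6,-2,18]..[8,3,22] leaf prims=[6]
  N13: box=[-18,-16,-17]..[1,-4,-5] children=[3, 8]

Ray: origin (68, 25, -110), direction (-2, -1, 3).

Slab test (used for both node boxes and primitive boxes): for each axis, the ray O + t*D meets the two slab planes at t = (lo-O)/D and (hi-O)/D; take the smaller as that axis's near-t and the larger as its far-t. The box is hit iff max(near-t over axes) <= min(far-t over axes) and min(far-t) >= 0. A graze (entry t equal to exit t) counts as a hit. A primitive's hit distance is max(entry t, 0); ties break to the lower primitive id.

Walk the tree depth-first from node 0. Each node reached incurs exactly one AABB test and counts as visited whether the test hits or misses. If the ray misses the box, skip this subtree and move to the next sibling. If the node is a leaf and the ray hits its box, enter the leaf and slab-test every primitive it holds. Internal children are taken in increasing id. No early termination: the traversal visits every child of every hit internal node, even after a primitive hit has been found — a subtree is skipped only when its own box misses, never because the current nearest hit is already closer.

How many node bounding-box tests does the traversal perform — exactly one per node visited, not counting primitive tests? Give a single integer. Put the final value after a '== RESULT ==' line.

Traverse from the root:
N0 x:[26,43] y:[12,45] z:[31,44] -> hit [31,43], descend [1, 4, 7, 13]
  N1 x:[26,67/2] y:[20,27] z:[110/3,44] -> miss, prune
  N4 x:[61/2,71/2] y:[12,18] z:[34,118/3] -> miss, prune
  N7 x:[73/2,85/2] y:[37,45] z:[37,131/3] -> hit [37,85/2], descend [9, 10]
    N9 x:[73/2,81/2] y:[37,43] z:[37,122/3] -> hit [37,81/2] leaf, test {P4@t=38, P8@t=79/2}
    N10 x:[81/2,85/2] y:[42,45] z:[42,131/3] -> hit [42,85/2] leaf, test {P11@t=42}
  N13 x:[67/2,43] y:[29,41] z:[31,35] -> hit [67/2,35], descend [3, 8]
    N3 x:[83/2,43] y:[37,41] z:[101/3,35] -> miss, prune
    N8 x:[67/2,36] y:[29,39] z:[31,34] -> hit [67/2,34] leaf, test {P7(miss), P9(miss)}

9 AABB tests over nodes [0, 1, 4, 7, 9, 10, 13, 3, 8]; 3 leaves entered; closest P4.

== RESULT ==
9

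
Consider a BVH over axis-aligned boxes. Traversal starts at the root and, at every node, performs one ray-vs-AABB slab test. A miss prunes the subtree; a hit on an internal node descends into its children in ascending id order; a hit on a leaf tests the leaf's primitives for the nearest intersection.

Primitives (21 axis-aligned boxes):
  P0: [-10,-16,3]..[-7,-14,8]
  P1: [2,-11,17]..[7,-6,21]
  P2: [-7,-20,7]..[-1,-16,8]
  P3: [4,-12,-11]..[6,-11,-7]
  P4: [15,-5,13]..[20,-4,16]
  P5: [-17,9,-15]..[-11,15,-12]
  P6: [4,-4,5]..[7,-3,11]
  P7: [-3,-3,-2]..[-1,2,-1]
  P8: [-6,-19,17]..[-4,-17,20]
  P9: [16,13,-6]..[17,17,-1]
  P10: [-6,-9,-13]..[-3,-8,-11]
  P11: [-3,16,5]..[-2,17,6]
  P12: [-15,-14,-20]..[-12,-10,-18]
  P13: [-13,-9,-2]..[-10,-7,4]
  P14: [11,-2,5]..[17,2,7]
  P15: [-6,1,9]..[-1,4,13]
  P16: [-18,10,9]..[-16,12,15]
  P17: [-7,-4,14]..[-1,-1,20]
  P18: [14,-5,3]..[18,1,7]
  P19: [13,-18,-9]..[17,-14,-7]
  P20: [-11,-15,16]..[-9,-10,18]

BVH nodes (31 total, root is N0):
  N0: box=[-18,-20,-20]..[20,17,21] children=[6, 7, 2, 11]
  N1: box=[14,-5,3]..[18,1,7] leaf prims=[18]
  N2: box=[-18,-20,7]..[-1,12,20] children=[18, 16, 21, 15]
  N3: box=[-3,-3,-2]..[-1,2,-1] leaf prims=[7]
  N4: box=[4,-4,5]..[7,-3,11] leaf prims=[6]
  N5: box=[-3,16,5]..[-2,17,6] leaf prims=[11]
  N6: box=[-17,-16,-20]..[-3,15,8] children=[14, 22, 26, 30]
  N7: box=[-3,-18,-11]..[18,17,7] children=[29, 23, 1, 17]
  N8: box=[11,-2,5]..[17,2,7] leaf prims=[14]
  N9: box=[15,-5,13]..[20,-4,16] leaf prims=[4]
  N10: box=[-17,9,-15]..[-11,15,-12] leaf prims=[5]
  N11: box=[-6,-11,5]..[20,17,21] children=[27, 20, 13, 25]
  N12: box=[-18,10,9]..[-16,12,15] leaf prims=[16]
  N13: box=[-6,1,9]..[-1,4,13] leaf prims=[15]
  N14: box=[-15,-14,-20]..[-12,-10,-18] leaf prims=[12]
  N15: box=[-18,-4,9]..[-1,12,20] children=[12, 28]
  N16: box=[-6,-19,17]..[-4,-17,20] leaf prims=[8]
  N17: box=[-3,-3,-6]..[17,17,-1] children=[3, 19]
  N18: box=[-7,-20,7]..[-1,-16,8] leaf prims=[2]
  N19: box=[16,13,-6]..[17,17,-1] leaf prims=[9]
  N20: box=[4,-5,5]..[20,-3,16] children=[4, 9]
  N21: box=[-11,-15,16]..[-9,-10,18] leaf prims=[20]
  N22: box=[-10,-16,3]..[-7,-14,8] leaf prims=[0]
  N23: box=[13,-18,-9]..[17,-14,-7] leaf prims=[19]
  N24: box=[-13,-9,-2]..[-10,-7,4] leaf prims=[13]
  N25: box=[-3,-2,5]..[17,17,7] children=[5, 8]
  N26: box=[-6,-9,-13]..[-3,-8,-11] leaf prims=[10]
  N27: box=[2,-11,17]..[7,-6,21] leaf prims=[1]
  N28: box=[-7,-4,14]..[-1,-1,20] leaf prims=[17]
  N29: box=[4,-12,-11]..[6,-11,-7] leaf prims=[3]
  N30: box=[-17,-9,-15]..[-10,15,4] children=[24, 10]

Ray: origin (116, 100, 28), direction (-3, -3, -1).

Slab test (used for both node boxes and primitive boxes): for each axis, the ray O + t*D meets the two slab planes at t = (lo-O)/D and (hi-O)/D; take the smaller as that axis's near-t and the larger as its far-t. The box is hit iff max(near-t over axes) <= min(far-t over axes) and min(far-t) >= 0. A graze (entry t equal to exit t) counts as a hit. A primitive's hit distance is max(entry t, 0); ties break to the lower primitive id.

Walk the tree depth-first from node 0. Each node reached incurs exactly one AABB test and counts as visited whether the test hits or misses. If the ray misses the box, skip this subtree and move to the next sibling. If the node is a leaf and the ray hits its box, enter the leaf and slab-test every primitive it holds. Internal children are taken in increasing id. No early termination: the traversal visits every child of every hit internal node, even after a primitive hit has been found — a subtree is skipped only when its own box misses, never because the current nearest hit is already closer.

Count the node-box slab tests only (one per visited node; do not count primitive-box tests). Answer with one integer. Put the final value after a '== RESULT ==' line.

Traverse from the root:
N0 x:[32,134/3] y:[83/3,40] z:[7,48] -> hit [32,40], descend [2, 6, 7, 11]
  N2 x:[39,134/3] y:[88/3,40] z:[8,21] -> miss, prune
  N6 x:[119/3,133/3] y:[85/3,116/3] z:[20,48] -> miss, prune
  N7 x:[98/3,119/3] y:[83/3,118/3] z:[21,39] -> hit [98/3,39], descend [1, 17, 23, 29]
    N1 x:[98/3,34] y:[33,35] z:[21,25] -> miss, prune
    N17 x:[33,119/3] y:[83/3,103/3] z:[29,34] -> hit [33,34], descend [3, 19]
      N3 x:[39,119/3] y:[98/3,103/3] z:[29,30] -> miss, prune
      N19 x:[33,100/3] y:[83/3,29] z:[29,34] -> miss, prune
    N23 x:[33,103/3] y:[38,118/3] z:[35,37] -> miss, prune
    N29 x:[110/3,112/3] y:[37,112/3] z:[35,39] -> hit [37,112/3] leaf, test {P3@t=37}
  N11 x:[32,122/3] y:[83/3,37] z:[7,23] -> miss, prune

Summary -> nodes [0, 2, 6, 7, 1, 17, 3, 19, 23, 29, 11]; box-tests=11; leaf-entries=1; first=P3

== RESULT ==
11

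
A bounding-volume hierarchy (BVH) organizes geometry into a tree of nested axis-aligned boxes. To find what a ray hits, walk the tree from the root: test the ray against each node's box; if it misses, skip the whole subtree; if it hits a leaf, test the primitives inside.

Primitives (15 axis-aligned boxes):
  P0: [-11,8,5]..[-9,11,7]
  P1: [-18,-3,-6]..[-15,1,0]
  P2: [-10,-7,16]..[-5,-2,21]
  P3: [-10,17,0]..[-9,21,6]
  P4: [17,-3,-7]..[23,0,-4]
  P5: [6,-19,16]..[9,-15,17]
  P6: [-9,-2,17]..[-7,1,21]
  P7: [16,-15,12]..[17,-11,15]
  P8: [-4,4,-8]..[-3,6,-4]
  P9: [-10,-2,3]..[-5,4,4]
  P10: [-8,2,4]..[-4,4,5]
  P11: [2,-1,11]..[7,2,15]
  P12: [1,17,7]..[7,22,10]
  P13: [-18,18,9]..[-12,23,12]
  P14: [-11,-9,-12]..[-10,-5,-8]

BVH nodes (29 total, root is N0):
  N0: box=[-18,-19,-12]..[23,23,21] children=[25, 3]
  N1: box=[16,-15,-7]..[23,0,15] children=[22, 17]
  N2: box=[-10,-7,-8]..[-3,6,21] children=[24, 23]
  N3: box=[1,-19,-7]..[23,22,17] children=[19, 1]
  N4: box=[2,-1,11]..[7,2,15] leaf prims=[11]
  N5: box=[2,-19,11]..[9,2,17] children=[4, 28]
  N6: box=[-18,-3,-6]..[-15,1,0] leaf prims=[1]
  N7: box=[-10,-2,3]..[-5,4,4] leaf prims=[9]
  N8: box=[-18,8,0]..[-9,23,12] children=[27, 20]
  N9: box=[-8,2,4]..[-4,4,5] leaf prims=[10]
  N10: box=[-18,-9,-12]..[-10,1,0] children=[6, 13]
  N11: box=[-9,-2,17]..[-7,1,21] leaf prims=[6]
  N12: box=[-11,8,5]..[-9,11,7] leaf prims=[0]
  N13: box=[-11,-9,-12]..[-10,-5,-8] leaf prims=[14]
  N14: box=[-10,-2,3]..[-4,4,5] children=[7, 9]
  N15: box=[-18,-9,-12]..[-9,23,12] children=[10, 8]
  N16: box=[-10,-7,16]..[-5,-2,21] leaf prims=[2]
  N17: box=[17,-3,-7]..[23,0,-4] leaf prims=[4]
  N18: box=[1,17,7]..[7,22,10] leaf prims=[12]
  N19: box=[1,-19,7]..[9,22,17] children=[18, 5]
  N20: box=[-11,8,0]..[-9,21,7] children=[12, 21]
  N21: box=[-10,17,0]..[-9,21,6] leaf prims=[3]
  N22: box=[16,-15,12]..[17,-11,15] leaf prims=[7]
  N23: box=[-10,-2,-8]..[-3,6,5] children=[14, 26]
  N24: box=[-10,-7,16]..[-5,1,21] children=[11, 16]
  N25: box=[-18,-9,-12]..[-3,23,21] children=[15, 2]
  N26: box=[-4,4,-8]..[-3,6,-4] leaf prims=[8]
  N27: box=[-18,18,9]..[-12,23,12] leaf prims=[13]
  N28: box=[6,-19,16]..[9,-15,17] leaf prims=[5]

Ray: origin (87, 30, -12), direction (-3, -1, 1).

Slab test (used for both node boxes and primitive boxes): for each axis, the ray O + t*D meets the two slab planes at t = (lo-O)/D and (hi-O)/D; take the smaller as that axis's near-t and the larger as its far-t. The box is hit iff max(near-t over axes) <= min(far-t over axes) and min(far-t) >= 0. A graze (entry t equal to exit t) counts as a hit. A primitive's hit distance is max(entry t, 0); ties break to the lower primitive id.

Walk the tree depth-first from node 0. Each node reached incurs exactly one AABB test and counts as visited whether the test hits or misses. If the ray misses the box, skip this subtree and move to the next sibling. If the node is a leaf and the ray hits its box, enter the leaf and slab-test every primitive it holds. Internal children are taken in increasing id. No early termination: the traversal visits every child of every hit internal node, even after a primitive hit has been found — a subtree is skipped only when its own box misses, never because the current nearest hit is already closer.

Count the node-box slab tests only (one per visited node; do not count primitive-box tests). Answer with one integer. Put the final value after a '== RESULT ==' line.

Traverse from the root:
N0 x:[64/3,35] y:[7,49] z:[0,33] -> hit [64/3,33], descend [3, 25]
  N3 x:[64/3,86/3] y:[8,49] z:[5,29] -> hit [64/3,86/3], descend [1, 19]
    N1 x:[64/3,71/3] y:[30,45] z:[5,27] -> miss, prune
    N19 x:[26,86/3] y:[8,49] z:[19,29] -> hit [26,86/3], descend [5, 18]
      N5 x:[26,85/3] y:[28,49] z:[23,29] -> hit [28,85/3], descend [4, 28]
        N4 x:[80/3,85/3] y:[28,31] z:[23,27] -> miss, prune
        N28 x:[26,27] y:[45,49] z:[28,29] -> miss, prune
      N18 x:[80/3,86/3] y:[8,13] z:[19,22] -> miss, prune
  N25 x:[30,35] y:[7,39] z:[0,33] -> hit [30,33], descend [2, 15]
    N2 x:[30,97/3] y:[24,37] z:[4,33] -> hit [30,97/3], descend [23, 24]
      N23 x:[30,97/3] y:[24,32] z:[4,17] -> miss, prune
      N24 x:[92/3,97/3] y:[29,37] z:[28,33] -> hit [92/3,97/3], descend [11, 16]
        N11 x:[94/3,32] y:[29,32] z:[29,33] -> hit [94/3,32] leaf, test {P6@t=94/3}
        N16 x:[92/3,97/3] y:[32,37] z:[28,33] -> hit [32,97/3] leaf, test {P2@t=32}
    N15 x:[32,35] y:[7,39] z:[0,24] -> miss, prune

Summary -> nodes [0, 3, 1, 19, 5, 4, 28, 18, 25, 2, 23, 24, 11, 16, 15]; box-tests=15; leaf-entries=2; first=P6

== RESULT ==
15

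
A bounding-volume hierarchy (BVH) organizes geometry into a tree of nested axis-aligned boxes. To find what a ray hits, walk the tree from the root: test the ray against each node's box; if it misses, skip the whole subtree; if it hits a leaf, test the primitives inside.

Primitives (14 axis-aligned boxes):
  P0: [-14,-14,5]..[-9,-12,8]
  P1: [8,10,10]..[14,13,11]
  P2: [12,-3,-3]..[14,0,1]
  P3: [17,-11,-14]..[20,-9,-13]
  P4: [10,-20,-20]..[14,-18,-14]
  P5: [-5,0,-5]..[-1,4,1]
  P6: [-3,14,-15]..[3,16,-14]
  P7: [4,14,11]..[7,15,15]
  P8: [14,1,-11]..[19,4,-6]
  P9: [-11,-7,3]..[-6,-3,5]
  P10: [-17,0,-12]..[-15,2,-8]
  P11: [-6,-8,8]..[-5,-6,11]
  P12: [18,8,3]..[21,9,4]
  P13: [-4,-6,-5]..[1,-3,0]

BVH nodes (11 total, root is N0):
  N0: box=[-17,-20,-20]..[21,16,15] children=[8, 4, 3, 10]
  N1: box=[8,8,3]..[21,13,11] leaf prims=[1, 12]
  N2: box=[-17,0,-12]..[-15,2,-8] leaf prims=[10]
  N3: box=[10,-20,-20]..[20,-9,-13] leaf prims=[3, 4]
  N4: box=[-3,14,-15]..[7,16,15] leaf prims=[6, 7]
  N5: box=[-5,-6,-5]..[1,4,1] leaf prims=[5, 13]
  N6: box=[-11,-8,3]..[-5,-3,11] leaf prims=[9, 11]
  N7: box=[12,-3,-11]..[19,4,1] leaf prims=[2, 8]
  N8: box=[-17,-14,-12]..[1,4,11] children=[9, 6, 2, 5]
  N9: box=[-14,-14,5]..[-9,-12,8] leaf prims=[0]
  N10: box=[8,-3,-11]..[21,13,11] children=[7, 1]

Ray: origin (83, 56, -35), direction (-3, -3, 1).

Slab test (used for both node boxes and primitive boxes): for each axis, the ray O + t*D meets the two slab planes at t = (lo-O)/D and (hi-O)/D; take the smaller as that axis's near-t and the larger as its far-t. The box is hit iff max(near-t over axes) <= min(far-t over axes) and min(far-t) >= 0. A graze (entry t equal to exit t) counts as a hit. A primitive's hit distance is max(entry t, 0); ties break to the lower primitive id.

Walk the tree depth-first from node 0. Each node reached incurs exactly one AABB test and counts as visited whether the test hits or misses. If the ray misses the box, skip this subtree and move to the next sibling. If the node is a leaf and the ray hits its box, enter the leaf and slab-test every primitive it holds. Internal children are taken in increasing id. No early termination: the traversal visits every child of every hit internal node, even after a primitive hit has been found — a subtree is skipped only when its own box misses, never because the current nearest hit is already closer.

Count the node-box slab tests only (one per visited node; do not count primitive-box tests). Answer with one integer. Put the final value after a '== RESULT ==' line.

Traverse from the root:
N0 x:[62/3,100/3] y:[40/3,76/3] z:[15,50] -> hit [62/3,76/3], descend [3, 4, 8, 10]
  N3 x:[21,73/3] y:[65/3,76/3] z:[15,22] -> hit [65/3,22] leaf, test {P3@t=65/3, P4(miss)}
  N4 x:[76/3,86/3] y:[40/3,14] z:[20,50] -> miss, prune
  N8 x:[82/3,100/3] y:[52/3,70/3] z:[23,46] -> miss, prune
  N10 x:[62/3,25] y:[43/3,59/3] z:[24,46] -> miss, prune

5 AABB tests over nodes [0, 3, 4, 8, 10]; 1 leaf entered; closest P3.

== RESULT ==
5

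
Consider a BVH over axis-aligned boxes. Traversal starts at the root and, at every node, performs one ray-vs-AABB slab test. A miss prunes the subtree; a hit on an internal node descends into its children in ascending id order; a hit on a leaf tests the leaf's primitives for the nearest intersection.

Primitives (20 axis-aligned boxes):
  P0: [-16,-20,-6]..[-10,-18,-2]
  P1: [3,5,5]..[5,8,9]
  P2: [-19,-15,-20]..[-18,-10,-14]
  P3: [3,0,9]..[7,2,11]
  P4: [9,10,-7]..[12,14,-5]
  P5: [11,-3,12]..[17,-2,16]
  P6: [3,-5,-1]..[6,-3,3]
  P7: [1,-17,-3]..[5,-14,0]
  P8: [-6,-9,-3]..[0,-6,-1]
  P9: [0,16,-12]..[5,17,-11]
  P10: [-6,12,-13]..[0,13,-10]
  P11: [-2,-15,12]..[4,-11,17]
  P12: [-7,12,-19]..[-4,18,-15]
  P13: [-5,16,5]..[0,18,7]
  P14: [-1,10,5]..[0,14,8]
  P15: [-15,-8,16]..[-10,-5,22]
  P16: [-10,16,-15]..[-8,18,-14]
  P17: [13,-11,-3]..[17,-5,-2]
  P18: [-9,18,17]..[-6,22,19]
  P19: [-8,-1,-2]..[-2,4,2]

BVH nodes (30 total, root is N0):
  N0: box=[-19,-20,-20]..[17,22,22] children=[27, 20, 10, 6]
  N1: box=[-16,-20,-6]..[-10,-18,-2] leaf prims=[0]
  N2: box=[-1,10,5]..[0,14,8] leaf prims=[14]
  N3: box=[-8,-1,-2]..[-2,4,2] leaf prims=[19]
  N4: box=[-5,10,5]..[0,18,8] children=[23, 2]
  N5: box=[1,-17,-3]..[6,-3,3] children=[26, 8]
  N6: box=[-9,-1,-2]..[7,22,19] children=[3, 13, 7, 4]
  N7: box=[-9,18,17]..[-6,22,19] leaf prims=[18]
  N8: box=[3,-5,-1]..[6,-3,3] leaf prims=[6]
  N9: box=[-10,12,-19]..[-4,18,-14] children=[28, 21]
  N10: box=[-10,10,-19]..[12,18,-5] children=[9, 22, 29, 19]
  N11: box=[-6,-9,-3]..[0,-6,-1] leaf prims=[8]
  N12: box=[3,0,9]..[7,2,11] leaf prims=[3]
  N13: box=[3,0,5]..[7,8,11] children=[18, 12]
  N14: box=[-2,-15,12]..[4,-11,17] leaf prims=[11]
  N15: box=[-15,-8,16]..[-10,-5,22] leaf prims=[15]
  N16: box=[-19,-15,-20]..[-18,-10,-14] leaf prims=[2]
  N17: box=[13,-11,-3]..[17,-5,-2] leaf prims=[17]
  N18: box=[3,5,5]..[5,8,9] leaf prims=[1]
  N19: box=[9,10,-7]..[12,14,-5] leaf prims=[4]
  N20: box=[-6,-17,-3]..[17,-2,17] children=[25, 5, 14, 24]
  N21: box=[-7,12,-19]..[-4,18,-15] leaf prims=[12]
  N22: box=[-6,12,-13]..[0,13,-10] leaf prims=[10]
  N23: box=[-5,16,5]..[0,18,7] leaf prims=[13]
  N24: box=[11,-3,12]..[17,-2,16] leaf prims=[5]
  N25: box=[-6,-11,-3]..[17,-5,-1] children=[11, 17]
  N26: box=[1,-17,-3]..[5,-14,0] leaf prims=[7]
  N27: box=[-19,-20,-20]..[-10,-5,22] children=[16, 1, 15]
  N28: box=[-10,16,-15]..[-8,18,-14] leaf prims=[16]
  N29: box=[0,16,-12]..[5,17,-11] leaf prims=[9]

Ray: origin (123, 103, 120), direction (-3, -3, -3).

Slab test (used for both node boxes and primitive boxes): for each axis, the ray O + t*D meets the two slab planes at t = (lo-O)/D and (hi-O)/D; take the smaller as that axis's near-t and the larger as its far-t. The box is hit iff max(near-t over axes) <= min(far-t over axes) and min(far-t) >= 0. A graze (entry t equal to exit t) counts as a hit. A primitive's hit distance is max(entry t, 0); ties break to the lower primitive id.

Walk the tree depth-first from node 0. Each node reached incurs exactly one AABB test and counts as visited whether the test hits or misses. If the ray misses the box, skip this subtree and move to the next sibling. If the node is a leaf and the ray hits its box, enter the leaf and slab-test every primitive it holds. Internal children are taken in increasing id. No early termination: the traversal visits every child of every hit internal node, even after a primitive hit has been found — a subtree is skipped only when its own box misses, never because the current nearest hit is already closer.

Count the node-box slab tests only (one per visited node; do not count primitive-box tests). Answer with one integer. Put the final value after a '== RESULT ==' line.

Trace the traversal:
N0 x:[106/3,142/3] y:[27,41] z:[98/3,140/3] -> hit [106/3,41], descend [6, 10, 20, 27]
  N6 x:[116/3,44] y:[27,104/3] z:[101/3,122/3] -> miss, prune
  N10 x:[37,133/3] y:[85/3,31] z:[125/3,139/3] -> miss, prune
  N20 x:[106/3,43] y:[35,40] z:[103/3,41] -> hit [106/3,40], descend [5, 14, 24, 25]
    N5 x:[39,122/3] y:[106/3,40] z:[39,41] -> hit [39,40], descend [8, 26]
      N8 x:[39,40] y:[106/3,36] z:[39,121/3] -> miss, prune
      N26 x:[118/3,122/3] y:[39,40] z:[40,41] -> hit [40,40] leaf, test {P7@t=40}
    N14 x:[119/3,125/3] y:[38,118/3] z:[103/3,36] -> miss, prune
    N24 x:[106/3,112/3] y:[35,106/3] z:[104/3,36] -> hit [106/3,106/3] leaf, test {P5@t=106/3}
    N25 x:[106/3,43] y:[36,38] z:[121/3,41] -> miss, prune
  N27 x:[133/3,142/3] y:[36,41] z:[98/3,140/3] -> miss, prune

Visited [0, 6, 10, 20, 5, 8, 26, 14, 24, 25, 27]. Tests: 11 box, 2 leaf. Nearest: P5.

== RESULT ==
11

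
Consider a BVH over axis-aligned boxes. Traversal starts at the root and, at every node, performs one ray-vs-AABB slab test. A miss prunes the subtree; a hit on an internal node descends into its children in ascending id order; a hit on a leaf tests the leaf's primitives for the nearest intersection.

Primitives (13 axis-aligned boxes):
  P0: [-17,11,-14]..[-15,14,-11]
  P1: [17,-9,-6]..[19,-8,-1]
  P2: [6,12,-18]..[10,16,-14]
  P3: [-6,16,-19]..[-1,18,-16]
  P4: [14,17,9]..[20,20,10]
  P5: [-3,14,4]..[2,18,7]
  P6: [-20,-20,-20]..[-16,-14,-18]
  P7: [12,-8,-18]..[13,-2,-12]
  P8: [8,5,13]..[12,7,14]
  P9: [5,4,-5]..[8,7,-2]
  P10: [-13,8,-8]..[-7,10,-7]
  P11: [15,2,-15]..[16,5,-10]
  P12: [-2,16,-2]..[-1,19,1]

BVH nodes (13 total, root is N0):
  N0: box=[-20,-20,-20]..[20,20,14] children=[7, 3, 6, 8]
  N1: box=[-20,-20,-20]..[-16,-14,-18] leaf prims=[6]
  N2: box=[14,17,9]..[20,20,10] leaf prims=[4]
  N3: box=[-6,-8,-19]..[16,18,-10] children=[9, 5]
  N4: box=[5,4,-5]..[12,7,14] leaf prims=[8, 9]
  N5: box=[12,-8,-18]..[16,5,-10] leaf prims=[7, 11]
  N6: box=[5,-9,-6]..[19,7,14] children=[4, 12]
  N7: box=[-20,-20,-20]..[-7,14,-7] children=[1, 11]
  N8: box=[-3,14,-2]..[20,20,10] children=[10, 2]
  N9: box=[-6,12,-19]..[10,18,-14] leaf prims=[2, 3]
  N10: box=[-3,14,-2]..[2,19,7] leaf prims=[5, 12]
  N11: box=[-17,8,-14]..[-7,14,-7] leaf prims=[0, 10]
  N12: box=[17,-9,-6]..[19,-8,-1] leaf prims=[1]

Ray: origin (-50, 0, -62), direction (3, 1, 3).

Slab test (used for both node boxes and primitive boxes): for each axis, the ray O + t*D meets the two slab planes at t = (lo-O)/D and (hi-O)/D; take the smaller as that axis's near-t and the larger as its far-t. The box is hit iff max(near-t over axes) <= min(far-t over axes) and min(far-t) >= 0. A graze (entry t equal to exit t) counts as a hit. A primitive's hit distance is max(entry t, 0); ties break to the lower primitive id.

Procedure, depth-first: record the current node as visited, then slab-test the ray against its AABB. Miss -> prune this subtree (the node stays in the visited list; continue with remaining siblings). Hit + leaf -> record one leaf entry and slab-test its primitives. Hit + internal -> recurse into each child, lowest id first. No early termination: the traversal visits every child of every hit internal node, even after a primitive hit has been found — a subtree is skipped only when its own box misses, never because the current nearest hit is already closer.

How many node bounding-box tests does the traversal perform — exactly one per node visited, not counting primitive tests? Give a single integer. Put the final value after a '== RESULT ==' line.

Trace the traversal:
N0 x:[10,70/3] y:[-20,20] z:[14,76/3] -> hit [14,20], descend [3, 6, 7, 8]
  N3 x:[44/3,22] y:[-8,18] z:[43/3,52/3] -> hit [44/3,52/3], descend [5, 9]
    N5 x:[62/3,22] y:[-8,5] z:[44/3,52/3] -> miss, prune
    N9 x:[44/3,20] y:[12,18] z:[43/3,16] -> hit [44/3,16] leaf, test {P2(miss), P3(miss)}
  N6 x:[55/3,23] y:[-9,7] z:[56/3,76/3] -> miss, prune
  N7 x:[10,43/3] y:[-20,14] z:[14,55/3] -> hit [14,14], descend [1, 11]
    N1 x:[10,34/3] y:[-20,-14] z:[14,44/3] -> miss, prune
    N11 x:[11,43/3] y:[8,14] z:[16,55/3] -> miss, prune
  N8 x:[47/3,70/3] y:[14,20] z:[20,24] -> hit [20,20], descend [2, 10]
    N2 x:[64/3,70/3] y:[17,20] z:[71/3,24] -> miss, prune
    N10 x:[47/3,52/3] y:[14,19] z:[20,23] -> miss, prune

11 AABB tests over nodes [0, 3, 5, 9, 6, 7, 1, 11, 8, 2, 10]; 1 leaf entered; closest miss.

== RESULT ==
11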